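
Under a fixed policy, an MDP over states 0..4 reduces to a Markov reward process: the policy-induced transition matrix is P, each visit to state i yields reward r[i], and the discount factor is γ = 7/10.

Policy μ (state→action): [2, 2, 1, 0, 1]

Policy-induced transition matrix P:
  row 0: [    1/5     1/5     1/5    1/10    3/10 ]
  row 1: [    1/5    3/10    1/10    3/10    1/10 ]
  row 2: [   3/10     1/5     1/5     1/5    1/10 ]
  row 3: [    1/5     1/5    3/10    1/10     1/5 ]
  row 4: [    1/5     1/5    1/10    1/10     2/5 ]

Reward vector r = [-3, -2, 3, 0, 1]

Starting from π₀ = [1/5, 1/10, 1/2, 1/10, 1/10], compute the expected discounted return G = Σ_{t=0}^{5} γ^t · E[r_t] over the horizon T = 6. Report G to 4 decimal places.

G = 0.0708

t=0: π = [0.2000, 0.1000, 0.5000, 0.1000, 0.1000], E[r] = 0.8000, γ^t·E[r] = 0.800000, running G = 0.800000
t=1: π = [0.2500, 0.2100, 0.1900, 0.1700, 0.1800], E[r] = -0.4200, γ^t·E[r] = -0.294000, running G = 0.506000
t=2: π = [0.2190, 0.2210, 0.1780, 0.1610, 0.2210], E[r] = -0.3440, γ^t·E[r] = -0.168560, running G = 0.337440
t=3: π = [0.2178, 0.2221, 0.1719, 0.1620, 0.2262], E[r] = -0.3557, γ^t·E[r] = -0.122005, running G = 0.215435
t=4: π = [0.2172, 0.2222, 0.1714, 0.1616, 0.2276], E[r] = -0.3543, γ^t·E[r] = -0.085058, running G = 0.130377
t=5: π = [0.2171, 0.2222, 0.1712, 0.1616, 0.2279], E[r] = -0.3544, γ^t·E[r] = -0.059570, running G = 0.070807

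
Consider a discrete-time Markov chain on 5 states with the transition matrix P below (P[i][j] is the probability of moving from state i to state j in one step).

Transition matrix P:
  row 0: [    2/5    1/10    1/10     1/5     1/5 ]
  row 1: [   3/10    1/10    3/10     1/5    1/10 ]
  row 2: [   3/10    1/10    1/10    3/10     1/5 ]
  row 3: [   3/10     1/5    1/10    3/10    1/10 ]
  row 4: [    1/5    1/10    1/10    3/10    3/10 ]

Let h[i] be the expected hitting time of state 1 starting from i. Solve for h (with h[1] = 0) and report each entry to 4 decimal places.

First-step conditioning: h[1] = 0; for i ≠ 1, h[i] = 1 + Σ_k P[i][k]·h[k].
  h[0] = 1 + 2/5·h[0] + 1/10·h[2] + 1/5·h[3] + 1/5·h[4]
  h[2] = 1 + 3/10·h[0] + 1/10·h[2] + 3/10·h[3] + 1/5·h[4]
  h[3] = 1 + 3/10·h[0] + 1/10·h[2] + 3/10·h[3] + 1/10·h[4]
  h[4] = 1 + 1/5·h[0] + 1/10·h[2] + 3/10·h[3] + 3/10·h[4]
Solving the 4×4 linear system over states ≠ 1 gives exactly h = [8200/1029, 0, 8110/1029, 7300/1029, 2700/343] (h[1] = 0 is the target).

h = [7.9689, 0.0000, 7.8814, 7.0943, 7.8717]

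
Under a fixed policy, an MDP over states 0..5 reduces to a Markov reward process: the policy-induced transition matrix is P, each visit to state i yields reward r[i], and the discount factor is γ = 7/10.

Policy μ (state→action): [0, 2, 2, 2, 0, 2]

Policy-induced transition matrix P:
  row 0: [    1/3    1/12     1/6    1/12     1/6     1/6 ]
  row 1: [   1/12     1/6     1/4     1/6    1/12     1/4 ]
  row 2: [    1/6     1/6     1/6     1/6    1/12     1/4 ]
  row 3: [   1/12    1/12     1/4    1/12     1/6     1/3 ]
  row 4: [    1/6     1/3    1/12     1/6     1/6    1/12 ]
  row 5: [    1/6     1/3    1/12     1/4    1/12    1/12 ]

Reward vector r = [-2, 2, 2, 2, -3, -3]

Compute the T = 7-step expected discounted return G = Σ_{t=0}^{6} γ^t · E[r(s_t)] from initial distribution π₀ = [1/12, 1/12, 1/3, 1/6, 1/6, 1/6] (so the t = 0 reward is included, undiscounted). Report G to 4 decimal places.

t=0: π = [0.0833, 0.0833, 0.3333, 0.1667, 0.1667, 0.1667], E[r] = 0.0000, γ^t·E[r] = 0.000000, running G = 0.000000
t=1: π = [0.1597, 0.2014, 0.1597, 0.1597, 0.1181, 0.2014], E[r] = -0.2361, γ^t·E[r] = -0.165278, running G = -0.165278
t=2: π = [0.1632, 0.1933, 0.1701, 0.1568, 0.1198, 0.1968], E[r] = -0.2355, γ^t·E[r] = -0.115411, running G = -0.280689
t=3: π = [0.1647, 0.1928, 0.1695, 0.1564, 0.1200, 0.1967], E[r] = -0.2422, γ^t·E[r] = -0.083087, running G = -0.363776
t=4: π = [0.1650, 0.1927, 0.1694, 0.1563, 0.1201, 0.1965], E[r] = -0.2432, γ^t·E[r] = -0.058381, running G = -0.422156
t=5: π = [0.1651, 0.1927, 0.1694, 0.1563, 0.1201, 0.1965], E[r] = -0.2435, γ^t·E[r] = -0.040918, running G = -0.463074
t=6: π = [0.1651, 0.1927, 0.1694, 0.1563, 0.1201, 0.1965], E[r] = -0.2435, γ^t·E[r] = -0.028648, running G = -0.491722

G = -0.4917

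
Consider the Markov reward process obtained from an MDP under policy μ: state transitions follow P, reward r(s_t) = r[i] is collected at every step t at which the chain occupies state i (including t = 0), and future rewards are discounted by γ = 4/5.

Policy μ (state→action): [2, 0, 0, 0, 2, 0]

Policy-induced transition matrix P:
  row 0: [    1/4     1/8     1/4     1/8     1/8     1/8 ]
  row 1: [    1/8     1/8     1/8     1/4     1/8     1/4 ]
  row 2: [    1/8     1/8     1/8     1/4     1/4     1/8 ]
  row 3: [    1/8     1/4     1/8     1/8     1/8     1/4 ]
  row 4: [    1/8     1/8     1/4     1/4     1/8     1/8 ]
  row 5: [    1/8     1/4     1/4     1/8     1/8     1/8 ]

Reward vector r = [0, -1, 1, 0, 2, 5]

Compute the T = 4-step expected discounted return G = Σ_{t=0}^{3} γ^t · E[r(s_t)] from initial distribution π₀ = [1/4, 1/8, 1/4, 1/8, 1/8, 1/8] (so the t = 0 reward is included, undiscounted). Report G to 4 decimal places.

t=0: π = [0.2500, 0.1250, 0.2500, 0.1250, 0.1250, 0.1250], E[r] = 1.0000, γ^t·E[r] = 1.000000, running G = 1.000000
t=1: π = [0.1563, 0.1563, 0.1875, 0.1875, 0.1563, 0.1563], E[r] = 1.1250, γ^t·E[r] = 0.900000, running G = 1.900000
t=2: π = [0.1445, 0.1680, 0.1836, 0.1875, 0.1484, 0.1680], E[r] = 1.1523, γ^t·E[r] = 0.737500, running G = 2.637500
t=3: π = [0.1431, 0.1694, 0.1826, 0.1875, 0.1479, 0.1694], E[r] = 1.1563, γ^t·E[r] = 0.592000, running G = 3.229500

G = 3.2295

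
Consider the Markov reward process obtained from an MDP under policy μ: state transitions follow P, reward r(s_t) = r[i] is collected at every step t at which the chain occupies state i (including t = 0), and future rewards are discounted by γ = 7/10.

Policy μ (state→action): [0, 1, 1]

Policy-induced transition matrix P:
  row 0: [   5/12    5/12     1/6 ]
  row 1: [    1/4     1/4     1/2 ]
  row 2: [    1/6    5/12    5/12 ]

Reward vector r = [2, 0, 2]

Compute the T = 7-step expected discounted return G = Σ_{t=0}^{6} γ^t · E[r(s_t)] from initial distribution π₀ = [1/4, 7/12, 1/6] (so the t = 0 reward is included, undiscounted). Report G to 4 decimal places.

t=0: π = [0.2500, 0.5833, 0.1667], E[r] = 0.8333, γ^t·E[r] = 0.833333, running G = 0.833333
t=1: π = [0.2778, 0.3194, 0.4028], E[r] = 1.3611, γ^t·E[r] = 0.952778, running G = 1.786111
t=2: π = [0.2627, 0.3634, 0.3738], E[r] = 1.2731, γ^t·E[r] = 0.623843, running G = 2.409954
t=3: π = [0.2626, 0.3561, 0.3813], E[r] = 1.2878, γ^t·E[r] = 0.441718, running G = 2.851672
t=4: π = [0.2620, 0.3573, 0.3807], E[r] = 1.2854, γ^t·E[r] = 0.308616, running G = 3.160288
t=5: π = [0.2619, 0.3571, 0.3809], E[r] = 1.2858, γ^t·E[r] = 0.216100, running G = 3.376388
t=6: π = [0.2619, 0.3571, 0.3809], E[r] = 1.2857, γ^t·E[r] = 0.151262, running G = 3.527650

G = 3.5276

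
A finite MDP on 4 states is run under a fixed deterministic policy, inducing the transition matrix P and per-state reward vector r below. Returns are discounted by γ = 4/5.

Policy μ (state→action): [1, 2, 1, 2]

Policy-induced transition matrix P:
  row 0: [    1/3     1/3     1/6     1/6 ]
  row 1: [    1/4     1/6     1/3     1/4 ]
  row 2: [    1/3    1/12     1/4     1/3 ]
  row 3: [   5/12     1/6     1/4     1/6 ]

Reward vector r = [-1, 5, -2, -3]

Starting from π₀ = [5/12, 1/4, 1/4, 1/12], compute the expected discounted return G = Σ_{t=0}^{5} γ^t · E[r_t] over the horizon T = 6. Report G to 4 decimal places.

t=0: π = [0.4167, 0.2500, 0.2500, 0.0833], E[r] = 0.0833, γ^t·E[r] = 0.083333, running G = 0.083333
t=1: π = [0.3194, 0.2153, 0.2361, 0.2292], E[r] = -0.4028, γ^t·E[r] = -0.322222, running G = -0.238889
t=2: π = [0.3345, 0.2002, 0.2413, 0.2240], E[r] = -0.4878, γ^t·E[r] = -0.312222, running G = -0.551111
t=3: π = [0.3353, 0.2023, 0.2388, 0.2236], E[r] = -0.4721, γ^t·E[r] = -0.241728, running G = -0.792840
t=4: π = [0.3351, 0.2027, 0.2389, 0.2233], E[r] = -0.4697, γ^t·E[r] = -0.192375, running G = -0.985215
t=5: π = [0.3351, 0.2026, 0.2390, 0.2234], E[r] = -0.4701, γ^t·E[r] = -0.154030, running G = -1.139245

G = -1.1392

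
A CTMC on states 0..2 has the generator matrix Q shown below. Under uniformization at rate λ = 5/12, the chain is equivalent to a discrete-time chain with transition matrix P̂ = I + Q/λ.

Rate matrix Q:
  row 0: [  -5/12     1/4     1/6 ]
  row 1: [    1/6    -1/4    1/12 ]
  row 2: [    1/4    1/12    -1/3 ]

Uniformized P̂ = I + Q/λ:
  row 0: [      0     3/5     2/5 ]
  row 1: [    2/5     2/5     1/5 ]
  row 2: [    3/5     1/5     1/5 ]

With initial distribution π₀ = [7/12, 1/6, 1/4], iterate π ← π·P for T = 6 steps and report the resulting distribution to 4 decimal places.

π = [0.3264, 0.4101, 0.2635]

t=0: π = [0.5833, 0.1667, 0.2500]
t=1: π = [0.2167, 0.4667, 0.3167]
t=2: π = [0.3767, 0.3800, 0.2433]
t=3: π = [0.2980, 0.4267, 0.2753]
t=4: π = [0.3359, 0.4045, 0.2596]
t=5: π = [0.3176, 0.4153, 0.2672]
t=6: π = [0.3264, 0.4101, 0.2635]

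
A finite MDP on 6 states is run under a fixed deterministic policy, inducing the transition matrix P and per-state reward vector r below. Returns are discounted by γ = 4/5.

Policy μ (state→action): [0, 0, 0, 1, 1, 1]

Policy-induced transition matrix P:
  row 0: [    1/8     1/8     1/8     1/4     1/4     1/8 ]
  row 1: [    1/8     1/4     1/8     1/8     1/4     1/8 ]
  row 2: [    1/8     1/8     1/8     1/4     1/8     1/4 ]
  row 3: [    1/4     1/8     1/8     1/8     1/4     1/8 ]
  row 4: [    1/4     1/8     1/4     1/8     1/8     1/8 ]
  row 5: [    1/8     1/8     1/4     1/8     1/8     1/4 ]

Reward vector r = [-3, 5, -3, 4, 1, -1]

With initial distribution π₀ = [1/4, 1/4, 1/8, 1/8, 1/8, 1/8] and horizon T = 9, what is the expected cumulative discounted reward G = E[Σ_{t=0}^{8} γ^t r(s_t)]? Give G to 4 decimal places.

t=0: π = [0.2500, 0.2500, 0.1250, 0.1250, 0.1250, 0.1250], E[r] = 0.6250, γ^t·E[r] = 0.625000, running G = 0.625000
t=1: π = [0.1563, 0.1563, 0.1563, 0.1719, 0.2031, 0.1563], E[r] = 0.5781, γ^t·E[r] = 0.462500, running G = 1.087500
t=2: π = [0.1719, 0.1445, 0.1699, 0.1641, 0.1855, 0.1641], E[r] = 0.3750, γ^t·E[r] = 0.240000, running G = 1.327500
t=3: π = [0.1687, 0.1431, 0.1687, 0.1677, 0.1851, 0.1667], E[r] = 0.3923, γ^t·E[r] = 0.200875, running G = 1.528375
t=4: π = [0.1691, 0.1429, 0.1690, 0.1672, 0.1849, 0.1669], E[r] = 0.3869, γ^t·E[r] = 0.158475, running G = 1.686850
t=5: π = [0.1690, 0.1429, 0.1690, 0.1673, 0.1849, 0.1670], E[r] = 0.3873, γ^t·E[r] = 0.126895, running G = 1.813745
t=6: π = [0.1690, 0.1429, 0.1690, 0.1672, 0.1849, 0.1670], E[r] = 0.3872, γ^t·E[r] = 0.101494, running G = 1.915239
t=7: π = [0.1690, 0.1429, 0.1690, 0.1673, 0.1849, 0.1670], E[r] = 0.3872, γ^t·E[r] = 0.081195, running G = 1.996434
t=8: π = [0.1690, 0.1429, 0.1690, 0.1673, 0.1849, 0.1670], E[r] = 0.3872, γ^t·E[r] = 0.064956, running G = 2.061390

G = 2.0614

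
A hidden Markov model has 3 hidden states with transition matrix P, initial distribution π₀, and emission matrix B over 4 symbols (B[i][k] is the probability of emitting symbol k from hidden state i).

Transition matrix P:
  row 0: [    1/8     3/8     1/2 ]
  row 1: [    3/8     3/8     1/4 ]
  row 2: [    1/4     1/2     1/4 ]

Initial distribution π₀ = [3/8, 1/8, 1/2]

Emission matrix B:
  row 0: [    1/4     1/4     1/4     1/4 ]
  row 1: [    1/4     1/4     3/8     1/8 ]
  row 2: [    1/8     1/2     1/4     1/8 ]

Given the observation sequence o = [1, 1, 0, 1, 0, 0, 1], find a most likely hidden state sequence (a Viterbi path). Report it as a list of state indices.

path = [2, 1, 0, 2, 1, 0, 2]

t=0: δ = [9.375e-02, 3.125e-02, 2.500e-01]  (obs o_0=1)
t=1: δ = [1.562e-02, 3.125e-02, 3.125e-02]  ψ = [2, 2, 2]  (obs o_1=1)
t=2: δ = [2.930e-03, 3.906e-03, 9.766e-04]  ψ = [1, 2, 0]  (obs o_2=0)
t=3: δ = [3.662e-04, 3.662e-04, 7.324e-04]  ψ = [1, 1, 0]  (obs o_3=1)
t=4: δ = [4.578e-05, 9.155e-05, 2.289e-05]  ψ = [2, 2, 0]  (obs o_4=0)
t=5: δ = [8.583e-06, 8.583e-06, 2.861e-06]  ψ = [1, 1, 0]  (obs o_5=0)
t=6: δ = [8.047e-07, 8.047e-07, 2.146e-06]  ψ = [1, 0, 0]  (obs o_6=1)
backtrack: best end state = 2; path = [2, 1, 0, 2, 1, 0, 2]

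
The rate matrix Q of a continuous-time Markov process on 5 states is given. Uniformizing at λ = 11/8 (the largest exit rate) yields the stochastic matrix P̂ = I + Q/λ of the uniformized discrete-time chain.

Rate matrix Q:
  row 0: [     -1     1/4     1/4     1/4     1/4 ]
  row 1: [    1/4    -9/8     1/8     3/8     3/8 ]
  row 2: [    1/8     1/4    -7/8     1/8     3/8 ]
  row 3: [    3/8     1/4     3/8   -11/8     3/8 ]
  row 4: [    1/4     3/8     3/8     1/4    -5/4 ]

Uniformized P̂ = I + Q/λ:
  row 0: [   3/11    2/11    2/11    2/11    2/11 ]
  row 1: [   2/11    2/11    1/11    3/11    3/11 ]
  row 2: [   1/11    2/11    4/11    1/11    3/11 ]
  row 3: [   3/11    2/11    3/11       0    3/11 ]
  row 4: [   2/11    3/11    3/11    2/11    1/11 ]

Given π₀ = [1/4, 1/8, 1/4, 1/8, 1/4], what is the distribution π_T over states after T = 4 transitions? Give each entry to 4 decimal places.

t=0: π = [0.2500, 0.1250, 0.2500, 0.1250, 0.2500]
t=1: π = [0.1932, 0.2045, 0.2500, 0.1477, 0.2045]
t=2: π = [0.1901, 0.2004, 0.2407, 0.1508, 0.2180]
t=3: π = [0.1909, 0.2016, 0.2409, 0.1507, 0.2158]
t=4: π = [0.1910, 0.2014, 0.2406, 0.1508, 0.2161]

π = [0.1910, 0.2014, 0.2406, 0.1508, 0.2161]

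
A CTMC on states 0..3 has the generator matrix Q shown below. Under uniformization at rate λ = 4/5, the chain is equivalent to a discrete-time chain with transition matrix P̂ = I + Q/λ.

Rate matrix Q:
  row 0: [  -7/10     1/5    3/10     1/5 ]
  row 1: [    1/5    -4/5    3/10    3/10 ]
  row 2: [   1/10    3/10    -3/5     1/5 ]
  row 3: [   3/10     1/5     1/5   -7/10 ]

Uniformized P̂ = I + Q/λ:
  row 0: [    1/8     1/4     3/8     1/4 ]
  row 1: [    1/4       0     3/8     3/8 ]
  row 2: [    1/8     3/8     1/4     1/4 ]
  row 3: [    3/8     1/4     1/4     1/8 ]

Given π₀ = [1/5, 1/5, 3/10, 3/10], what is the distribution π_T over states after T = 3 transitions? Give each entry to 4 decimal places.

π = [0.2160, 0.2314, 0.3053, 0.2473]

t=0: π = [0.2000, 0.2000, 0.3000, 0.3000]
t=1: π = [0.2250, 0.2375, 0.3000, 0.2375]
t=2: π = [0.2141, 0.2281, 0.3078, 0.2500]
t=3: π = [0.2160, 0.2314, 0.3053, 0.2473]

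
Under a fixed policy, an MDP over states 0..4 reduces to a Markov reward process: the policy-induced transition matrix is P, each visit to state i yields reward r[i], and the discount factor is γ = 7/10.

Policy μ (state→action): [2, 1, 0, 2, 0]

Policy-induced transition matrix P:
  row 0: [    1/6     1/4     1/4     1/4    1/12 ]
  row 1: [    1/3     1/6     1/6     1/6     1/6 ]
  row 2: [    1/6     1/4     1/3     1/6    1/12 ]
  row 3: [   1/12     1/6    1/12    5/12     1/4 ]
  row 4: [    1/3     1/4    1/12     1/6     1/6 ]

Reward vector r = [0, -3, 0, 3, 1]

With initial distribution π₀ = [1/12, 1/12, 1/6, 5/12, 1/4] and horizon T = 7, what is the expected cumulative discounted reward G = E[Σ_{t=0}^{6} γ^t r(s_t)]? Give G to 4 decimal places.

G = 1.8883

t=0: π = [0.0833, 0.0833, 0.1667, 0.4167, 0.2500], E[r] = 1.2500, γ^t·E[r] = 1.250000, running G = 1.250000
t=1: π = [0.1875, 0.2083, 0.1458, 0.2778, 0.1806], E[r] = 0.3889, γ^t·E[r] = 0.272222, running G = 1.522222
t=2: π = [0.2083, 0.2095, 0.1684, 0.2517, 0.1620], E[r] = 0.2888, γ^t·E[r] = 0.141499, running G = 1.663721
t=3: π = [0.2076, 0.2116, 0.1776, 0.2470, 0.1563], E[r] = 0.2624, γ^t·E[r] = 0.090018, running G = 1.753739
t=4: π = [0.2074, 0.2118, 0.1800, 0.2457, 0.1551], E[r] = 0.2569, γ^t·E[r] = 0.061682, running G = 1.815420
t=5: π = [0.2073, 0.2119, 0.1805, 0.2454, 0.1549], E[r] = 0.2554, γ^t·E[r] = 0.042919, running G = 1.858340
t=6: π = [0.2073, 0.2119, 0.1807, 0.2453, 0.1548], E[r] = 0.2550, γ^t·E[r] = 0.029997, running G = 1.888337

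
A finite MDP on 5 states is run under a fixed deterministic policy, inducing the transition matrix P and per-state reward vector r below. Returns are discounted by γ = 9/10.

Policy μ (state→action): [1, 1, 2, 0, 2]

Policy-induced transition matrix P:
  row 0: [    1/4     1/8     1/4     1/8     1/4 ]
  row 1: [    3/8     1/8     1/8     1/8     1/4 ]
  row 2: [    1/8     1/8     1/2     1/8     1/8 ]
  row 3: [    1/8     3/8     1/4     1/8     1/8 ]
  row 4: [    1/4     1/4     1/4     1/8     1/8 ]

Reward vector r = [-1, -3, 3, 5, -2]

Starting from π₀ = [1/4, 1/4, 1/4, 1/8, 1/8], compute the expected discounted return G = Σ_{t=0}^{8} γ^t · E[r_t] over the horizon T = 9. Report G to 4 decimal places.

t=0: π = [0.2500, 0.2500, 0.2500, 0.1250, 0.1250], E[r] = 0.1250, γ^t·E[r] = 0.125000, running G = 0.125000
t=1: π = [0.2344, 0.1719, 0.2813, 0.1250, 0.1875], E[r] = 0.3438, γ^t·E[r] = 0.309375, running G = 0.434375
t=2: π = [0.2207, 0.1797, 0.2988, 0.1250, 0.1758], E[r] = 0.4102, γ^t·E[r] = 0.332227, running G = 0.766602
t=3: π = [0.2195, 0.1782, 0.3022, 0.1250, 0.1750], E[r] = 0.4275, γ^t·E[r] = 0.311640, running G = 1.078242
t=4: π = [0.2189, 0.1781, 0.3033, 0.1250, 0.1747], E[r] = 0.4322, γ^t·E[r] = 0.283540, running G = 1.361782
t=5: π = [0.2187, 0.1781, 0.3036, 0.1250, 0.1746], E[r] = 0.4334, γ^t·E[r] = 0.255927, running G = 1.617709
t=6: π = [0.2187, 0.1781, 0.3036, 0.1250, 0.1746], E[r] = 0.4338, γ^t·E[r] = 0.230513, running G = 1.848222
t=7: π = [0.2187, 0.1781, 0.3036, 0.1250, 0.1746], E[r] = 0.4338, γ^t·E[r] = 0.207505, running G = 2.055727
t=8: π = [0.2187, 0.1781, 0.3037, 0.1250, 0.1746], E[r] = 0.4339, γ^t·E[r] = 0.186765, running G = 2.242492

G = 2.2425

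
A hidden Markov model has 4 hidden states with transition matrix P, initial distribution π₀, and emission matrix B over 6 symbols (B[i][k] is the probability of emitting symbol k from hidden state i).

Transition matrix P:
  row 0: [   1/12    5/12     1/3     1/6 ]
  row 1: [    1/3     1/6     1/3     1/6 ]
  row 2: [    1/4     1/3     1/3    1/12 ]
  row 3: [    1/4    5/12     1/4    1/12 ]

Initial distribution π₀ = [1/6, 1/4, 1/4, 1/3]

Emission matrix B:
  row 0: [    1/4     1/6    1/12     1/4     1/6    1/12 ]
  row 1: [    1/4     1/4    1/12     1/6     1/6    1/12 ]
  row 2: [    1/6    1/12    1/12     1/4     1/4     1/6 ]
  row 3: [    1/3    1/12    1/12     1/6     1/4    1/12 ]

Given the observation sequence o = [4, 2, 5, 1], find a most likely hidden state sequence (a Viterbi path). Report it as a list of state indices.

t=0: δ = [2.778e-02, 4.167e-02, 6.250e-02, 8.333e-02]  (obs o_0=4)
t=1: δ = [1.736e-03, 2.894e-03, 1.736e-03, 5.787e-04]  ψ = [3, 3, 2, 1]  (obs o_1=2)
t=2: δ = [8.038e-05, 6.028e-05, 1.608e-04, 4.019e-05]  ψ = [1, 0, 1, 1]  (obs o_2=5)
t=3: δ = [6.698e-06, 1.340e-05, 4.465e-06, 1.116e-06]  ψ = [2, 2, 2, 0]  (obs o_3=1)
backtrack: best end state = 1; path = [3, 1, 2, 1]

path = [3, 1, 2, 1]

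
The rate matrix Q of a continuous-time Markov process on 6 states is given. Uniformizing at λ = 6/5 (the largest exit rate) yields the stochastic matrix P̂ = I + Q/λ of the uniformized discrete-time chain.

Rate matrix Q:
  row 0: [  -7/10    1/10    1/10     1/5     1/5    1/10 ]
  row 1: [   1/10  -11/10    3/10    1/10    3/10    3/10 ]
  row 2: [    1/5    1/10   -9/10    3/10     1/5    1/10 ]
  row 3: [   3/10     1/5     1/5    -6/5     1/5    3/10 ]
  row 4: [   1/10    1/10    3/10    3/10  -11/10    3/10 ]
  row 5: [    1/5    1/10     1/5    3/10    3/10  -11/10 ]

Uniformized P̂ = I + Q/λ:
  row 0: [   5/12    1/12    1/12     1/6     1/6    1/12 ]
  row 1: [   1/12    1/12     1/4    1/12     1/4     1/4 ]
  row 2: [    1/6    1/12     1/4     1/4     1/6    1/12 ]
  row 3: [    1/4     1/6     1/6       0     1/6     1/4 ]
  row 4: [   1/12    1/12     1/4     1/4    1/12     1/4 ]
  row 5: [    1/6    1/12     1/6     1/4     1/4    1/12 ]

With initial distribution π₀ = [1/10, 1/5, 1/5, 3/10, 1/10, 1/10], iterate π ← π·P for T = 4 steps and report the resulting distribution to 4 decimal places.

t=0: π = [0.1000, 0.2000, 0.2000, 0.3000, 0.1000, 0.1000]
t=1: π = [0.1917, 0.1083, 0.2000, 0.1333, 0.1833, 0.1833]
t=2: π = [0.2014, 0.0944, 0.1917, 0.1826, 0.1757, 0.1542]
t=3: π = [0.2097, 0.0986, 0.1884, 0.1718, 0.1727, 0.1588]
t=4: π = [0.2108, 0.0977, 0.1875, 0.1731, 0.1737, 0.1572]

π = [0.2108, 0.0977, 0.1875, 0.1731, 0.1737, 0.1572]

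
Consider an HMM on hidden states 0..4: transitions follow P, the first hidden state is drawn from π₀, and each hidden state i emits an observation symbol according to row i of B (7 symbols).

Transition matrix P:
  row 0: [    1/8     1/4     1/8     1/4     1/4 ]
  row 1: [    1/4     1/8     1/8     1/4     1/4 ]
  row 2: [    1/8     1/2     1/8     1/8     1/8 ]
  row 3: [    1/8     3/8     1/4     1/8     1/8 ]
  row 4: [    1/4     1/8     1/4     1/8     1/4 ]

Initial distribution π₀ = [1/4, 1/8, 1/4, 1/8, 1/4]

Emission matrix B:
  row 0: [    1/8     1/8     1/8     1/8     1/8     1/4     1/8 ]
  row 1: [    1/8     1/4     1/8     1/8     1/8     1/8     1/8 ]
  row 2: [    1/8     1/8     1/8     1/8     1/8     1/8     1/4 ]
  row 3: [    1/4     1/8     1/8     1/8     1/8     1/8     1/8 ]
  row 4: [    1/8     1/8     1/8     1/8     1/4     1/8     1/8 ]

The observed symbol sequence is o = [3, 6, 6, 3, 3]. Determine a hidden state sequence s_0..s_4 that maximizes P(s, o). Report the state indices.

path = [4, 2, 1, 3, 1]

t=0: δ = [3.125e-02, 1.562e-02, 3.125e-02, 1.562e-02, 3.125e-02]  (obs o_0=3)
t=1: δ = [9.766e-04, 1.953e-03, 1.953e-03, 9.766e-04, 9.766e-04]  ψ = [4, 2, 4, 0, 0]  (obs o_1=6)
t=2: δ = [6.104e-05, 1.221e-04, 6.104e-05, 6.104e-05, 6.104e-05]  ψ = [1, 2, 1, 1, 1]  (obs o_2=6)
t=3: δ = [3.815e-06, 3.815e-06, 1.907e-06, 3.815e-06, 3.815e-06]  ψ = [1, 2, 1, 1, 1]  (obs o_3=3)
t=4: δ = [1.192e-07, 1.788e-07, 1.192e-07, 1.192e-07, 1.192e-07]  ψ = [1, 3, 3, 0, 0]  (obs o_4=3)
backtrack: best end state = 1; path = [4, 2, 1, 3, 1]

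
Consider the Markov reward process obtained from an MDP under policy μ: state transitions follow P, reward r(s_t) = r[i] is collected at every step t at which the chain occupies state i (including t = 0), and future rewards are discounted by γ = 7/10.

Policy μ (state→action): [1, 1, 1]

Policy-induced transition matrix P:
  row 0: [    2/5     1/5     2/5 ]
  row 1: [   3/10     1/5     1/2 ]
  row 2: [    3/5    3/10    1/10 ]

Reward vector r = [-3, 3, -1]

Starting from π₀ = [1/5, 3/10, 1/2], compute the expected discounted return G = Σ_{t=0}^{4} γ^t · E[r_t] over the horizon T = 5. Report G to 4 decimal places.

G = -1.8797

t=0: π = [0.2000, 0.3000, 0.5000], E[r] = -0.2000, γ^t·E[r] = -0.200000, running G = -0.200000
t=1: π = [0.4700, 0.2500, 0.2800], E[r] = -0.9400, γ^t·E[r] = -0.658000, running G = -0.858000
t=2: π = [0.4310, 0.2280, 0.3410], E[r] = -0.9500, γ^t·E[r] = -0.465500, running G = -1.323500
t=3: π = [0.4454, 0.2341, 0.3205], E[r] = -0.9544, γ^t·E[r] = -0.327359, running G = -1.650859
t=4: π = [0.4407, 0.2321, 0.3273], E[r] = -0.9532, γ^t·E[r] = -0.228859, running G = -1.879718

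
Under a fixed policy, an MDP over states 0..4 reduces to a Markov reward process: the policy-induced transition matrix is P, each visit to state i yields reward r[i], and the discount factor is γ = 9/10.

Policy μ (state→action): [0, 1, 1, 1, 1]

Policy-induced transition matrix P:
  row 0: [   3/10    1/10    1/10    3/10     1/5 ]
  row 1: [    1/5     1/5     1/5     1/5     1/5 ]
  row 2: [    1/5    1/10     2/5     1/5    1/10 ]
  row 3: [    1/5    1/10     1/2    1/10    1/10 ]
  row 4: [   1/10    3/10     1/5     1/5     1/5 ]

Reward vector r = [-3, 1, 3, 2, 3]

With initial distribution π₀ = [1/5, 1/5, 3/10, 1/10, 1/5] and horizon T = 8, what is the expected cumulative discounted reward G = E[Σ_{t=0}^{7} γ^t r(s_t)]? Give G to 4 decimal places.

G = 7.2943

t=0: π = [0.2000, 0.2000, 0.3000, 0.1000, 0.2000], E[r] = 1.3000, γ^t·E[r] = 1.300000, running G = 1.300000
t=1: π = [0.2000, 0.1600, 0.2700, 0.2100, 0.1600], E[r] = 1.2700, γ^t·E[r] = 1.143000, running G = 2.443000
t=2: π = [0.2040, 0.1480, 0.2970, 0.1990, 0.1520], E[r] = 1.2810, γ^t·E[r] = 1.037610, running G = 3.480610
t=3: π = [0.2052, 0.1452, 0.2987, 0.2005, 0.1504], E[r] = 1.2779, γ^t·E[r] = 0.931589, running G = 4.412199
t=4: π = [0.2055, 0.1446, 0.2994, 0.2005, 0.1501], E[r] = 1.2775, γ^t·E[r] = 0.838135, running G = 5.250334
t=5: π = [0.2055, 0.1445, 0.2995, 0.2005, 0.1500], E[r] = 1.2773, γ^t·E[r] = 0.754237, running G = 6.004571
t=6: π = [0.2056, 0.1445, 0.2995, 0.2005, 0.1500], E[r] = 1.2773, γ^t·E[r] = 0.678799, running G = 6.683370
t=7: π = [0.2056, 0.1444, 0.2995, 0.2005, 0.1500], E[r] = 1.2773, γ^t·E[r] = 0.610916, running G = 7.294286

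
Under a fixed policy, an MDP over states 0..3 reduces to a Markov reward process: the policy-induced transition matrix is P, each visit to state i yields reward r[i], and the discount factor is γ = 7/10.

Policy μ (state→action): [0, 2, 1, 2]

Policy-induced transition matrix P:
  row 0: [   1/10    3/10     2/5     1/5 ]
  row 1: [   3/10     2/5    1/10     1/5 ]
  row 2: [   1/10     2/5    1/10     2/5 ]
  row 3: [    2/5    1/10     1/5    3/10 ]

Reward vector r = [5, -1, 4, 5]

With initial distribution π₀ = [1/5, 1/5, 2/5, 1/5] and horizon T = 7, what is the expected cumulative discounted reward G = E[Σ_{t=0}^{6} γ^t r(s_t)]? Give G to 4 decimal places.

G = 9.5627

t=0: π = [0.2000, 0.2000, 0.4000, 0.2000], E[r] = 3.4000, γ^t·E[r] = 3.400000, running G = 3.400000
t=1: π = [0.2000, 0.3200, 0.1800, 0.3000], E[r] = 2.9000, γ^t·E[r] = 2.030000, running G = 5.430000
t=2: π = [0.2540, 0.2900, 0.1900, 0.2660], E[r] = 3.0700, γ^t·E[r] = 1.504300, running G = 6.934300
t=3: π = [0.2378, 0.2948, 0.2028, 0.2646], E[r] = 3.0284, γ^t·E[r] = 1.038741, running G = 7.973041
t=4: π = [0.2383, 0.2968, 0.1978, 0.2670], E[r] = 3.0212, γ^t·E[r] = 0.725381, running G = 8.698422
t=5: π = [0.2395, 0.2961, 0.1982, 0.2663], E[r] = 3.0254, γ^t·E[r] = 0.508485, running G = 9.206907
t=6: π = [0.2391, 0.2962, 0.1985, 0.2663], E[r] = 3.0245, γ^t·E[r] = 0.355828, running G = 9.562735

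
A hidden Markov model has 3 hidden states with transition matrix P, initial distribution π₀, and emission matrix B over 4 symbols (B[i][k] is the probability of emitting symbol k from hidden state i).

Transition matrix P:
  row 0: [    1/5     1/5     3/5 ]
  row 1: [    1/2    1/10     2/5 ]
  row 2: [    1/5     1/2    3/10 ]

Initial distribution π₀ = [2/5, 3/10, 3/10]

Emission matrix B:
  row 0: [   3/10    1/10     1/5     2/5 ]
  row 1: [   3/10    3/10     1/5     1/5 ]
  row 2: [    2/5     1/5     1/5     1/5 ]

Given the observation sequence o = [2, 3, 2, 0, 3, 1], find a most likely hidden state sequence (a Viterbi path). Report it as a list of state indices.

path = [1, 0, 2, 1, 0, 2]

t=0: δ = [8.000e-02, 6.000e-02, 6.000e-02]  (obs o_0=2)
t=1: δ = [1.200e-02, 6.000e-03, 9.600e-03]  ψ = [1, 2, 0]  (obs o_1=3)
t=2: δ = [6.000e-04, 9.600e-04, 1.440e-03]  ψ = [1, 2, 0]  (obs o_2=2)
t=3: δ = [1.440e-04, 2.160e-04, 1.728e-04]  ψ = [1, 2, 2]  (obs o_3=0)
t=4: δ = [4.320e-05, 1.728e-05, 1.728e-05]  ψ = [1, 2, 0]  (obs o_4=3)
t=5: δ = [8.640e-07, 2.592e-06, 5.184e-06]  ψ = [0, 0, 0]  (obs o_5=1)
backtrack: best end state = 2; path = [1, 0, 2, 1, 0, 2]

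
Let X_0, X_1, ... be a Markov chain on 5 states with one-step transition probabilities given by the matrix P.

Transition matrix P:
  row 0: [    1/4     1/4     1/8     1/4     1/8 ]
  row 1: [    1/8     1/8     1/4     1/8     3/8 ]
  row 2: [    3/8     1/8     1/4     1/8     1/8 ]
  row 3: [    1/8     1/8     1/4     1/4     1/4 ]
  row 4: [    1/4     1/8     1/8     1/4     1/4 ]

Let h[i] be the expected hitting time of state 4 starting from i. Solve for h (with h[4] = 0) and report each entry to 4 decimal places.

h = [5.1328, 4.0702, 5.3534, 4.6516, 0.0000]

First-step conditioning: h[4] = 0; for i ≠ 4, h[i] = 1 + Σ_k P[i][k]·h[k].
  h[0] = 1 + 1/4·h[0] + 1/4·h[1] + 1/8·h[2] + 1/4·h[3]
  h[1] = 1 + 1/8·h[0] + 1/8·h[1] + 1/4·h[2] + 1/8·h[3]
  h[2] = 1 + 3/8·h[0] + 1/8·h[1] + 1/4·h[2] + 1/8·h[3]
  h[3] = 1 + 1/8·h[0] + 1/8·h[1] + 1/4·h[2] + 1/4·h[3]
Solving the 4×4 linear system over states ≠ 4 gives exactly h = [2048/399, 232/57, 712/133, 1856/399, 0] (h[4] = 0 is the target).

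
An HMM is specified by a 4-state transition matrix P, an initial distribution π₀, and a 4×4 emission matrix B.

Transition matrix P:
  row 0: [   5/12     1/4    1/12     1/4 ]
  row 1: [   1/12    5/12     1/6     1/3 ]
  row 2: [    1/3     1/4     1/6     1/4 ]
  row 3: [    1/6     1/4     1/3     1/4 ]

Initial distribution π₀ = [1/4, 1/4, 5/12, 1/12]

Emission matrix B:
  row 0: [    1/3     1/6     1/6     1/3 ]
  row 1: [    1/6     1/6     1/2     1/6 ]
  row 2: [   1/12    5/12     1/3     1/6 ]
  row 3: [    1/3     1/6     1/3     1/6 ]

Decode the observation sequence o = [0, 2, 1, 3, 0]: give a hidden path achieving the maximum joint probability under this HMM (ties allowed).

path = [0, 3, 2, 0, 0]

t=0: δ = [8.333e-02, 4.167e-02, 3.472e-02, 2.778e-02]  (obs o_0=0)
t=1: δ = [5.787e-03, 1.042e-02, 3.086e-03, 6.944e-03]  ψ = [0, 0, 3, 0]  (obs o_1=2)
t=2: δ = [4.019e-04, 7.234e-04, 9.645e-04, 5.787e-04]  ψ = [0, 1, 3, 1]  (obs o_2=1)
t=3: δ = [1.072e-04, 5.023e-05, 3.215e-05, 4.019e-05]  ψ = [2, 1, 3, 1]  (obs o_3=3)
t=4: δ = [1.488e-05, 4.465e-06, 1.116e-06, 8.931e-06]  ψ = [0, 0, 3, 0]  (obs o_4=0)
backtrack: best end state = 0; path = [0, 3, 2, 0, 0]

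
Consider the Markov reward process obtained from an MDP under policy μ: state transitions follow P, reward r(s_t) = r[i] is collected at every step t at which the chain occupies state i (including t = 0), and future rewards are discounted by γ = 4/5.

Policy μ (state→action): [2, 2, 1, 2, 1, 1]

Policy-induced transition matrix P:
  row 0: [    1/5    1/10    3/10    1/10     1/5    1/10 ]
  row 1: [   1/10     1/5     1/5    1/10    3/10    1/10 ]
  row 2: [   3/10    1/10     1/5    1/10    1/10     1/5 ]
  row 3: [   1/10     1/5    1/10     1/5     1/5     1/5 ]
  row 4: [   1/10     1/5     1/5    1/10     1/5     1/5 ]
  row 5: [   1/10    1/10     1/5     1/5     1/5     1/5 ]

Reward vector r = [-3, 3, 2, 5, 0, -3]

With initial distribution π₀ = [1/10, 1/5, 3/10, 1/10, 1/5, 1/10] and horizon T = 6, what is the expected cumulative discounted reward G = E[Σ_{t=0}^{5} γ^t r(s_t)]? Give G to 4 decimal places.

t=0: π = [0.1000, 0.2000, 0.3000, 0.1000, 0.2000, 0.1000], E[r] = 1.1000, γ^t·E[r] = 1.100000, running G = 1.100000
t=1: π = [0.1700, 0.1500, 0.2000, 0.1200, 0.1900, 0.1700], E[r] = 0.4300, γ^t·E[r] = 0.344000, running G = 1.444000
t=2: π = [0.1570, 0.1460, 0.2050, 0.1290, 0.1950, 0.1680], E[r] = 0.5180, γ^t·E[r] = 0.331520, running G = 1.775520
t=3: π = [0.1567, 0.1470, 0.2028, 0.1297, 0.1941, 0.1697], E[r] = 0.5159, γ^t·E[r] = 0.264141, running G = 2.039661
t=4: π = [0.1562, 0.1471, 0.2027, 0.1299, 0.1944, 0.1696], E[r] = 0.5188, γ^t·E[r] = 0.212484, running G = 2.252145
t=5: π = [0.1562, 0.1471, 0.2026, 0.1300, 0.1944, 0.1697], E[r] = 0.5190, γ^t·E[r] = 0.170059, running G = 2.422204

G = 2.4222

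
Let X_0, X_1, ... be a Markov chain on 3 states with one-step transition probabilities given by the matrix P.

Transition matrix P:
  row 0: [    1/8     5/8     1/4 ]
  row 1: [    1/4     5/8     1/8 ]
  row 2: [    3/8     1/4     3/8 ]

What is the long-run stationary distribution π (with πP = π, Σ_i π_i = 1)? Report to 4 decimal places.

Balance equations π_j = Σ_i π_i·P[i][j]:
  π_0 = 1/8·π_0 + 1/4·π_1 + 3/8·π_2
  π_1 = 5/8·π_0 + 5/8·π_1 + 1/4·π_2
  normalize: π_0 + π_1 + π_2 = 1
Solving the linear system gives exactly π = [13/53, 29/53, 11/53].

π = [0.2453, 0.5472, 0.2075]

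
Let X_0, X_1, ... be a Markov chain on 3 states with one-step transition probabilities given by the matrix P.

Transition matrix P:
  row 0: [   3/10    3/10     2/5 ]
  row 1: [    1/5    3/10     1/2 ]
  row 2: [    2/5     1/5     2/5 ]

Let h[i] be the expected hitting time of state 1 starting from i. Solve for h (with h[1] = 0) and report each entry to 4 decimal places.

h = [3.8462, 0.0000, 4.2308]

First-step conditioning: h[1] = 0; for i ≠ 1, h[i] = 1 + Σ_k P[i][k]·h[k].
  h[0] = 1 + 3/10·h[0] + 2/5·h[2]
  h[2] = 1 + 2/5·h[0] + 2/5·h[2]
Solving the 2×2 linear system over states ≠ 1 gives exactly h = [50/13, 0, 55/13] (h[1] = 0 is the target).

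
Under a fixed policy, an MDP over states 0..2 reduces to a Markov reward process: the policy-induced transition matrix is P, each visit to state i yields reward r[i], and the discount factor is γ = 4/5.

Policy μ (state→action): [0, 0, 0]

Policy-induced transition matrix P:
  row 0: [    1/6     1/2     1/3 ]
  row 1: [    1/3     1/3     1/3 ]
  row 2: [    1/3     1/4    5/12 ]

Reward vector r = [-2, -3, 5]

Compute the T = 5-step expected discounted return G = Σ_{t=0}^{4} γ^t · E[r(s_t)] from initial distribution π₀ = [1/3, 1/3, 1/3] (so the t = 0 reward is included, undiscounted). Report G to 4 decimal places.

t=0: π = [0.3333, 0.3333, 0.3333], E[r] = 0.0000, γ^t·E[r] = 0.000000, running G = 0.000000
t=1: π = [0.2778, 0.3611, 0.3611], E[r] = 0.1667, γ^t·E[r] = 0.133333, running G = 0.133333
t=2: π = [0.2870, 0.3495, 0.3634], E[r] = 0.1944, γ^t·E[r] = 0.124444, running G = 0.257778
t=3: π = [0.2855, 0.3509, 0.3636], E[r] = 0.1944, γ^t·E[r] = 0.099556, running G = 0.357333
t=4: π = [0.2858, 0.3506, 0.3636], E[r] = 0.1948, γ^t·E[r] = 0.079802, running G = 0.437136

G = 0.4371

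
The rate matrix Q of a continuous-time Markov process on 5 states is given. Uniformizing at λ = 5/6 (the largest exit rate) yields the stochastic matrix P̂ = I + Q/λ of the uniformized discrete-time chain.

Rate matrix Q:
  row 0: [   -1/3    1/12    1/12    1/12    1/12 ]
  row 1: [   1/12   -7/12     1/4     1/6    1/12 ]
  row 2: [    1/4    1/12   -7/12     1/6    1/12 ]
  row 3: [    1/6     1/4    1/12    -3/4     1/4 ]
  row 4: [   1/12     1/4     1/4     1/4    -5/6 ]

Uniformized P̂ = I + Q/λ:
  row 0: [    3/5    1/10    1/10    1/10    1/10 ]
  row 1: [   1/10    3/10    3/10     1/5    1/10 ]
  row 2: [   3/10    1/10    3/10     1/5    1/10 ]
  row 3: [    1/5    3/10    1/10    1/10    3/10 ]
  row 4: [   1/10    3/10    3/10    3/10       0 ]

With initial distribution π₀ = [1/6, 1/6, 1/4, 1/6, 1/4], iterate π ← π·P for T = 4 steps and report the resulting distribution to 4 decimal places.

t=0: π = [0.1667, 0.1667, 0.2500, 0.1667, 0.2500]
t=1: π = [0.2500, 0.2167, 0.2333, 0.1917, 0.1083]
t=2: π = [0.2908, 0.2033, 0.2117, 0.1667, 0.1275]
t=3: π = [0.3044, 0.1995, 0.2085, 0.1670, 0.1206]
t=4: π = [0.3106, 0.1974, 0.2057, 0.1649, 0.1213]

π = [0.3106, 0.1974, 0.2057, 0.1649, 0.1213]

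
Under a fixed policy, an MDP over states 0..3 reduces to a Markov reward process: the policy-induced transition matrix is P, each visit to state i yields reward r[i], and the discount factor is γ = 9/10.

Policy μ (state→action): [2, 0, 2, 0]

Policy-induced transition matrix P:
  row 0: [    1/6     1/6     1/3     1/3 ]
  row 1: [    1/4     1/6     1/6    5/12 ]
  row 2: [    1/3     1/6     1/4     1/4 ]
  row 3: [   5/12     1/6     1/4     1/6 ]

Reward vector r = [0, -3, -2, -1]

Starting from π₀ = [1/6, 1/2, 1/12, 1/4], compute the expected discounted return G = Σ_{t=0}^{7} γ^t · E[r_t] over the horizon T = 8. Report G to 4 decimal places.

G = -7.9911

t=0: π = [0.1667, 0.5000, 0.0833, 0.2500], E[r] = -1.9167, γ^t·E[r] = -1.916667, running G = -1.916667
t=1: π = [0.2847, 0.1667, 0.2222, 0.3264], E[r] = -1.2708, γ^t·E[r] = -1.143750, running G = -3.060417
t=2: π = [0.2992, 0.1667, 0.2598, 0.2743], E[r] = -1.2940, γ^t·E[r] = -1.048125, running G = -4.108542
t=3: π = [0.2924, 0.1667, 0.2610, 0.2799], E[r] = -1.3019, γ^t·E[r] = -0.949113, running G = -5.057655
t=4: π = [0.2940, 0.1667, 0.2605, 0.2788], E[r] = -1.2998, γ^t·E[r] = -0.852791, running G = -5.910446
t=5: π = [0.2937, 0.1667, 0.2606, 0.2790], E[r] = -1.3003, γ^t·E[r] = -0.767797, running G = -6.678243
t=6: π = [0.2938, 0.1667, 0.2606, 0.2790], E[r] = -1.3002, γ^t·E[r] = -0.690961, running G = -7.369204
t=7: π = [0.2937, 0.1667, 0.2606, 0.2790], E[r] = -1.3002, γ^t·E[r] = -0.621876, running G = -7.991080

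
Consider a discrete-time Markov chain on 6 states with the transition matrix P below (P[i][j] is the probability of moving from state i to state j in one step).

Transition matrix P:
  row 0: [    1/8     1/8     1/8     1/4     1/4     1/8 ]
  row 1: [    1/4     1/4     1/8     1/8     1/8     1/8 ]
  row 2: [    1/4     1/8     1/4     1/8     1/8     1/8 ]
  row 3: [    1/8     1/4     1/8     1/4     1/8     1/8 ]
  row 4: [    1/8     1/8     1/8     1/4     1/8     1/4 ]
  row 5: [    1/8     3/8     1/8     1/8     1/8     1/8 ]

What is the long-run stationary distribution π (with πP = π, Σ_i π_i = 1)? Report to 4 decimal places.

π = [0.1692, 0.2106, 0.1429, 0.1879, 0.1461, 0.1433]

Balance equations π_j = Σ_i π_i·P[i][j]:
  π_0 = 1/8·π_0 + 1/4·π_1 + 1/4·π_2 + 1/8·π_3 + 1/8·π_4 + 1/8·π_5
  π_1 = 1/8·π_0 + 1/4·π_1 + 1/8·π_2 + 1/4·π_3 + 1/8·π_4 + 3/8·π_5
  π_2 = 1/8·π_0 + 1/8·π_1 + 1/4·π_2 + 1/8·π_3 + 1/8·π_4 + 1/8·π_5
  π_3 = 1/4·π_0 + 1/8·π_1 + 1/8·π_2 + 1/4·π_3 + 1/4·π_4 + 1/8·π_5
  π_4 = 1/4·π_0 + 1/8·π_1 + 1/8·π_2 + 1/8·π_3 + 1/8·π_4 + 1/8·π_5
  normalize: π_0 + π_1 + π_2 + π_3 + π_4 + π_5 = 1
Solving the linear system gives exactly π = [235/1389, 2048/9723, 1/7, 87/463, 203/1389, 199/1389].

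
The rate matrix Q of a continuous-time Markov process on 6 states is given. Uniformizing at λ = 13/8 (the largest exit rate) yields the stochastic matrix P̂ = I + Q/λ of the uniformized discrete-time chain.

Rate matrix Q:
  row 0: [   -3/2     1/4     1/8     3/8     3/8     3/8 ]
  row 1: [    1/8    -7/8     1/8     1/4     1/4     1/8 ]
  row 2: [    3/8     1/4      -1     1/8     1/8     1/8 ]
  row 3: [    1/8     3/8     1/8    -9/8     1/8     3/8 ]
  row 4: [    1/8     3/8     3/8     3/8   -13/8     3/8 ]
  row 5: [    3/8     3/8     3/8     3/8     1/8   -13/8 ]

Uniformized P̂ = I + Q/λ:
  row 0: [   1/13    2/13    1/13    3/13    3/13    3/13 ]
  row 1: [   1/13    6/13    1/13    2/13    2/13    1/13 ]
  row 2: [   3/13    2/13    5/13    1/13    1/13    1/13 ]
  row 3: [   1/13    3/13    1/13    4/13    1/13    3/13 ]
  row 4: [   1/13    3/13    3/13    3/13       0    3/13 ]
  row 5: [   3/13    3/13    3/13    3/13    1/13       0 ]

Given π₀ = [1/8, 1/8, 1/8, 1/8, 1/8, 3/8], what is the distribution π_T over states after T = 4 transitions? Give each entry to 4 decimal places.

π = [0.1231, 0.2703, 0.1653, 0.1998, 0.1084, 0.1331]

t=0: π = [0.1250, 0.1250, 0.1250, 0.1250, 0.1250, 0.3750]
t=1: π = [0.1538, 0.2404, 0.1923, 0.2115, 0.0962, 0.1058]
t=2: π = [0.1228, 0.2596, 0.1672, 0.1990, 0.1117, 0.1398]
t=3: π = [0.1241, 0.2684, 0.1670, 0.2004, 0.1072, 0.1329]
t=4: π = [0.1231, 0.2703, 0.1653, 0.1998, 0.1084, 0.1331]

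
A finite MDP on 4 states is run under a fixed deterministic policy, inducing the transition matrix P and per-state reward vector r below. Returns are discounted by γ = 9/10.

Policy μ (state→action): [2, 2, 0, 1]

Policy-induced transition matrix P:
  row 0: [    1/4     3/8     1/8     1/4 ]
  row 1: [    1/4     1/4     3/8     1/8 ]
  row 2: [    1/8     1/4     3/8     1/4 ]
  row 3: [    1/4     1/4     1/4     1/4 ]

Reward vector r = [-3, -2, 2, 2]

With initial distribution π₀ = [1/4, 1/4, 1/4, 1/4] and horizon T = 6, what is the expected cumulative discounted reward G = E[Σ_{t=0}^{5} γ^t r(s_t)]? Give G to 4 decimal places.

G = -0.9377

t=0: π = [0.2500, 0.2500, 0.2500, 0.2500], E[r] = -0.2500, γ^t·E[r] = -0.250000, running G = -0.250000
t=1: π = [0.2188, 0.2813, 0.2813, 0.2188], E[r] = -0.2188, γ^t·E[r] = -0.196875, running G = -0.446875
t=2: π = [0.2148, 0.2773, 0.2930, 0.2148], E[r] = -0.1836, γ^t·E[r] = -0.148711, running G = -0.595586
t=3: π = [0.2134, 0.2769, 0.2944, 0.2153], E[r] = -0.1743, γ^t·E[r] = -0.127077, running G = -0.722663
t=4: π = [0.2132, 0.2767, 0.2947, 0.2154], E[r] = -0.1727, γ^t·E[r] = -0.113288, running G = -0.835950
t=5: π = [0.2132, 0.2766, 0.2948, 0.2154], E[r] = -0.1724, γ^t·E[r] = -0.101792, running G = -0.937743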